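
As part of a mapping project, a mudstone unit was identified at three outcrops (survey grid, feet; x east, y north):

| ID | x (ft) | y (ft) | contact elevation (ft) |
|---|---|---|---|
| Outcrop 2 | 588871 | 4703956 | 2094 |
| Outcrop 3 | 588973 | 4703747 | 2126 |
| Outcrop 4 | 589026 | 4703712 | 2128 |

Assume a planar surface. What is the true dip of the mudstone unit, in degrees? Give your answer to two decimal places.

Two edge vectors: Outcrop 2→Outcrop 3 = (102, -209, 32), Outcrop 2→Outcrop 4 = (155, -244, 34).
Normal n = (Outcrop 2→Outcrop 3) × (Outcrop 2→Outcrop 4) = (702, 1492, 7507).
So ∂z/∂x = −n_x/n_z = −0.09351 and ∂z/∂y = −n_y/n_z = −0.19875.
Gradient magnitude |∇z| = √(a² + b²) = √(0.00874 + 0.03950) = 0.21965.
True dip = arctan(0.21965) = 12.39°, dipping toward NNE (azimuth ≈ 025°).

12.39°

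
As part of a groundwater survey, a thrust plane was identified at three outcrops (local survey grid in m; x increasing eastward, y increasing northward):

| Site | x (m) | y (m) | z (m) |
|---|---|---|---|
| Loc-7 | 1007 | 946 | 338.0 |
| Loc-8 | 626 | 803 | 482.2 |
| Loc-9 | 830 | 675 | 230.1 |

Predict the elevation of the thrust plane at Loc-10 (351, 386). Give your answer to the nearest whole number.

Two edge vectors: Loc-7→Loc-8 = (-381, -143, 144.2), Loc-7→Loc-9 = (-177, -271, -107.9).
Normal n = (Loc-7→Loc-8) × (Loc-7→Loc-9) = (54507.9, -66633.3, 77940).
So ∂z/∂x = −n_x/n_z = −0.69936 and ∂z/∂y = −n_y/n_z = 0.85493.
Intercept c from Loc-7: 338 + 704.25 − 808.76 = 233.49.
At (351, 386): z = −245.5 + 330.0 + 233.49 = 318.0 m.

318 m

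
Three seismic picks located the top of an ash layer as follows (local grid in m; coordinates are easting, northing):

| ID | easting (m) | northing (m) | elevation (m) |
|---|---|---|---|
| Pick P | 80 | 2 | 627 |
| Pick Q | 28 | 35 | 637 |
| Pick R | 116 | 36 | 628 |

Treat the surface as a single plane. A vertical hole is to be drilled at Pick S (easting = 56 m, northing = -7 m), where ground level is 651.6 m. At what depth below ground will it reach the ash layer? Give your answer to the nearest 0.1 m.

Let the plane be z = a·easting + b·northing + c.
Pick Q−Pick P: −52a + 33b = 10;  Pick R−Pick P: 36a + 34b = 1.
Solving gives a = −0.10386, b = 0.13938.
Then c = 627 − a·80 − b·2 = 635.03.
At (56, -7): z_contact = −5.82 − 0.98 + 635.03 = 628.24 m.
Depth below ground = 651.6 − 628.24 = 23.4 m.

23.4 m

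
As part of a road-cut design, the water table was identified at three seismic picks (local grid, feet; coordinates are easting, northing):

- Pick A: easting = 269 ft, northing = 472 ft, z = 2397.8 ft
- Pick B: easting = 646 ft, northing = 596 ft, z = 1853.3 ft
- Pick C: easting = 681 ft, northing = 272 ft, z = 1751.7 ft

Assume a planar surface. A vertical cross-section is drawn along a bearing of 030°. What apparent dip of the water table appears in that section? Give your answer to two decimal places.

Two edge vectors: Pick A→Pick B = (377, 124, -544.5), Pick A→Pick C = (412, -200, -646.1).
Normal n = (Pick A→Pick B) × (Pick A→Pick C) = (-189016.4, 19245.7, -126488).
So ∂z/∂easting = −n_x/n_z = −1.49434 and ∂z/∂northing = −n_y/n_z = 0.15215.
Unit vector along 030° is (sin 30°, cos 30°) = (0.5000, 0.8660).
Slope in that direction = a·(0.5000) + b·(0.8660) = −0.61540.
Apparent dip = arctan|0.61540| = 31.61° (true dip is 56.3°, so apparent ≤ true as expected).

31.61°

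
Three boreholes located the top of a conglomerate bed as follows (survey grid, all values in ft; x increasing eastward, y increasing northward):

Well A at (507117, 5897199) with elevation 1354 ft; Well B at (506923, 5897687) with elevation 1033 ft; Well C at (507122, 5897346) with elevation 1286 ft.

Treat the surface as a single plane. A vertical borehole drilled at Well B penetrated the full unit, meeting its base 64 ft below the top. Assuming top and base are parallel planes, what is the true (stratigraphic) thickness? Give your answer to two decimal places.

53.46 ft

Two edge vectors: Well A→Well B = (-194, 488, -321), Well A→Well C = (5, 147, -68).
Normal n = (Well A→Well B) × (Well A→Well C) = (14003, -14797, -30958).
So ∂z/∂x = −n_x/n_z = 0.45232 and ∂z/∂y = −n_y/n_z = −0.47797.
|∇z| = √(a²+b²) = 0.65807, so dip δ = arctan(0.65807) = 33.35°.
True thickness = vertical thickness × cos δ = 64 × cos 33.35° = 53.46 ft.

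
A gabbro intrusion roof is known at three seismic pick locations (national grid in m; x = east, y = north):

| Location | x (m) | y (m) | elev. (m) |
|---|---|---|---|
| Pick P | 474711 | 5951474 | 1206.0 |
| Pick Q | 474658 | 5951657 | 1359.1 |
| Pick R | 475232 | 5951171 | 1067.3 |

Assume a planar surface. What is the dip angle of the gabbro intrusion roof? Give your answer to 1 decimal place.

43.6°

Let the plane be z = a·x + b·y + c.
Pick Q−Pick P: −53a + 183b = 153.1;  Pick R−Pick P: 521a − 303b = −138.7.
Solving gives a = 0.26496, b = 0.91335.
Gradient magnitude |∇z| = √(a² + b²) = √(0.07020 + 0.83421) = 0.95101.
True dip = arctan(0.95101) = 43.6°, dipping toward SSW (azimuth ≈ 196°).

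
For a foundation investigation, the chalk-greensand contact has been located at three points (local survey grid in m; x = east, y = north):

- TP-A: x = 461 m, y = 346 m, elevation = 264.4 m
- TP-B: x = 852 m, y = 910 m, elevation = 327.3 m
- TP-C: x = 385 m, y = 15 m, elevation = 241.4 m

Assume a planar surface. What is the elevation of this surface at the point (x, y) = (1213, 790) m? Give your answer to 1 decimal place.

Let the plane be z = a·x + b·y + c.
TP-B−TP-A: 391a + 564b = 62.9;  TP-C−TP-A: −76a − 331b = −23.
Solving gives a = 0.090667, b = 0.048669.
Then c = 264.4 − a·461 − b·346 = 205.76.
At (1213, 790): z = 110.0 + 38.4 + 205.76 = 354.2 m.

354.2 m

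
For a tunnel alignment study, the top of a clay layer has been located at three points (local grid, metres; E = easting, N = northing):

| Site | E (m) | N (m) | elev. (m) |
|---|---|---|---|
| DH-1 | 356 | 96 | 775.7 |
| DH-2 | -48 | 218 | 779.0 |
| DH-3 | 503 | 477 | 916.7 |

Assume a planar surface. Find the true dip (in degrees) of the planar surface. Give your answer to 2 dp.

Two edge vectors: DH-1→DH-2 = (-404, 122, 3.3), DH-1→DH-3 = (147, 381, 141).
Normal n = (DH-1→DH-2) × (DH-1→DH-3) = (15944.7, 57449.1, -171858).
So ∂z/∂E = −n_x/n_z = 0.09278 and ∂z/∂N = −n_y/n_z = 0.33428.
Gradient magnitude |∇z| = √(a² + b²) = √(0.00861 + 0.11174) = 0.34692.
True dip = arctan(0.34692) = 19.13°, dipping toward SSW (azimuth ≈ 196°).

19.13°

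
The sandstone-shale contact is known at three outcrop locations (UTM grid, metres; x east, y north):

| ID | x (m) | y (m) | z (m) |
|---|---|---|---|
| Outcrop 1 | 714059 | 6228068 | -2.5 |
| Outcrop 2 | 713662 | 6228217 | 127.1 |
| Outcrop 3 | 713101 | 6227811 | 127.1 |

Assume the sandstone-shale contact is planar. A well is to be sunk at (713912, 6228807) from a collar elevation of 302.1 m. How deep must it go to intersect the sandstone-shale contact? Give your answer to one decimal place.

53.5 m

Let the plane be z = a·x + b·y + c.
Outcrop 2−Outcrop 1: −397a + 149b = 129.6;  Outcrop 3−Outcrop 1: −958a − 257b = 129.6.
Solving gives a = −0.214966642, b = 0.297035188.
Then c = -2.5 − a·714059 − b·6228068 = −1696458.98.
At (713912, 6228807): z_contact = −153467.27 + 1850174.86 − 1696458.98 = 248.61 m.
Depth below ground = 302.1 − 248.61 = 53.5 m.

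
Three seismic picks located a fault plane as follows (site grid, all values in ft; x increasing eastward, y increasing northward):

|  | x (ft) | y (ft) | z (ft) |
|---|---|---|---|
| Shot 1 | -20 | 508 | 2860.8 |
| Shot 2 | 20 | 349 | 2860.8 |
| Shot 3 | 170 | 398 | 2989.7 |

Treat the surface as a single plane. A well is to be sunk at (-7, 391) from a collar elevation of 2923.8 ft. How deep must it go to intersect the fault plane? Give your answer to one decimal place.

76.0 ft

Two edge vectors: Shot 1→Shot 2 = (40, -159, 0), Shot 1→Shot 3 = (190, -110, 128.9).
Normal n = (Shot 1→Shot 2) × (Shot 1→Shot 3) = (-20495.1, -5156, 25810).
So ∂z/∂x = −n_x/n_z = 0.79408 and ∂z/∂y = −n_y/n_z = 0.19977.
Intercept c from Shot 1: 2860.8 + 15.88 − 101.48 = 2775.20.
At (-7, 391): z_contact = −5.56 + 78.11 + 2775.20 = 2847.75 ft.
Depth below ground = 2923.8 − 2847.75 = 76.0 ft.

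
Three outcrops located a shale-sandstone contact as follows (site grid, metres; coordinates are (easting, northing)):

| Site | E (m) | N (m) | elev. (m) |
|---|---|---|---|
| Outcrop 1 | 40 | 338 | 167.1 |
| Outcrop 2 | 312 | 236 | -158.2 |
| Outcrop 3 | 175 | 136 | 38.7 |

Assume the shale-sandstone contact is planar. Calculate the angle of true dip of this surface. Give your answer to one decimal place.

52.4°

Two edge vectors: Outcrop 1→Outcrop 2 = (272, -102, -325.3), Outcrop 1→Outcrop 3 = (135, -202, -128.4).
Normal n = (Outcrop 1→Outcrop 2) × (Outcrop 1→Outcrop 3) = (-52613.8, -8990.7, -41174).
So ∂z/∂E = −n_x/n_z = −1.27784 and ∂z/∂N = −n_y/n_z = −0.21836.
Gradient magnitude |∇z| = √(a² + b²) = √(1.63288 + 0.04768) = 1.29636.
True dip = arctan(1.29636) = 52.4°, dipping toward E (azimuth ≈ 080°).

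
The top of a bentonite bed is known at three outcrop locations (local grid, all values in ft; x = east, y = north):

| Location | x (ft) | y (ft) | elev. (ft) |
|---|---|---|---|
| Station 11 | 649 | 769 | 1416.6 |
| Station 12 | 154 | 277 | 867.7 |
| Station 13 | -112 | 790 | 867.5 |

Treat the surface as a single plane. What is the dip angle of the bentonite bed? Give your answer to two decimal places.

39.50°

Let the plane be z = a·x + b·y + c.
Station 12−Station 11: −495a − 492b = −548.9;  Station 13−Station 11: −761a + 21b = −549.1.
Solving gives a = 0.73201, b = 0.37917.
Gradient magnitude |∇z| = √(a² + b²) = √(0.53584 + 0.14377) = 0.82439.
True dip = arctan(0.82439) = 39.50°, dipping toward WSW (azimuth ≈ 243°).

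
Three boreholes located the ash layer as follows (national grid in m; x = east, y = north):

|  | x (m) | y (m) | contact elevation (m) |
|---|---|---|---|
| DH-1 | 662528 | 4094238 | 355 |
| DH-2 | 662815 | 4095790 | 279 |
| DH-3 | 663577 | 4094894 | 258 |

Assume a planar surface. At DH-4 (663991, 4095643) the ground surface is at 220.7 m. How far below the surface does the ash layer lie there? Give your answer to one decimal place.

18.6 m

Let the plane be z = a·x + b·y + c.
DH-2−DH-1: 287a + 1552b = −76;  DH-3−DH-1: 1049a + 656b = −97.
Solving gives a = −0.069933101, b = −0.036036856.
Then c = 355 − a·662528 − b·4094238 = 194231.10.
At (663991, 4095643): z_contact = −46434.95 − 147594.10 + 194231.10 = 202.06 m.
Depth below ground = 220.7 − 202.06 = 18.6 m.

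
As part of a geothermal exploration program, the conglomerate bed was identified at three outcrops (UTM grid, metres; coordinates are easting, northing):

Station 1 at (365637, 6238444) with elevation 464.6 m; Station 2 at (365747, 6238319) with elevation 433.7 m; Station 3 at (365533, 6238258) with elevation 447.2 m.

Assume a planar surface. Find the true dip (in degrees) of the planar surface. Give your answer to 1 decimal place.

Two edge vectors: Station 1→Station 2 = (110, -125, -30.9), Station 1→Station 3 = (-104, -186, -17.4).
Normal n = (Station 1→Station 2) × (Station 1→Station 3) = (-3572.4, 5127.6, -33460).
So ∂z/∂easting = −n_x/n_z = −0.10677 and ∂z/∂northing = −n_y/n_z = 0.15325.
Gradient magnitude |∇z| = √(a² + b²) = √(0.01140 + 0.02348) = 0.18677.
True dip = arctan(0.18677) = 10.6°, dipping toward SE (azimuth ≈ 145°).

10.6°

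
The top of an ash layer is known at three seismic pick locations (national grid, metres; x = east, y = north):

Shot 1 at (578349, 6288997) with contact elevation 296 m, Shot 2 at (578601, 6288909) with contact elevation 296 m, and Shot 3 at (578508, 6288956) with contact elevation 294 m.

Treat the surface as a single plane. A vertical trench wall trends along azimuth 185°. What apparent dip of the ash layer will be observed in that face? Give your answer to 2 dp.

Two edge vectors: Shot 1→Shot 2 = (252, -88, 0), Shot 1→Shot 3 = (159, -41, -2).
Normal n = (Shot 1→Shot 2) × (Shot 1→Shot 3) = (176, 504, 3660).
So ∂z/∂x = −n_x/n_z = −0.04809 and ∂z/∂y = −n_y/n_z = −0.13770.
Unit vector along 185° is (sin 185°, cos 185°) = (-0.0872, -0.9962).
Slope in that direction = a·(-0.0872) + b·(-0.9962) = 0.14137.
Apparent dip = arctan|0.14137| = 8.05° (true dip is 8.3°, so apparent ≤ true as expected).

8.05°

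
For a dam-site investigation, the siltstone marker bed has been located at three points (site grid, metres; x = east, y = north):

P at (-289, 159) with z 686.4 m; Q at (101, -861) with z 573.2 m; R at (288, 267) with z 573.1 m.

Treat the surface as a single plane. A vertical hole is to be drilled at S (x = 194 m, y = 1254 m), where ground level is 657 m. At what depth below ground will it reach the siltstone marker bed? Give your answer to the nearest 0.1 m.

31.8 m

Let the plane be z = a·x + b·y + c.
Q−P: 390a − 1020b = −113.2;  R−P: 577a + 108b = −113.3.
Solving gives a = −0.202632, b = 0.033504.
Then c = 686.4 − a·-289 − b·159 = 622.51.
At (194, 1254): z_contact = −39.31 + 42.01 + 622.51 = 625.22 m.
Depth below ground = 657 − 625.22 = 31.8 m.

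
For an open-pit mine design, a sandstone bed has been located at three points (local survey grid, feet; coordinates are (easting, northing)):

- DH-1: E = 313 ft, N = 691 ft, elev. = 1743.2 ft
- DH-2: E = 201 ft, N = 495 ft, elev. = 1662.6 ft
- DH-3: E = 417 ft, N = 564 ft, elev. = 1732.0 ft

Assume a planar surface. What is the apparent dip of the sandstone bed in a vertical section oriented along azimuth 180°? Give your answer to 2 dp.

15.56°

Let the plane be z = a·E + b·N + c.
DH-2−DH-1: −112a − 196b = −80.6;  DH-3−DH-1: 104a − 127b = −11.2.
Solving gives a = 0.23235, b = 0.27846.
Unit vector along 180° is (sin 180°, cos 180°) = (0.0000, -1.0000).
Slope in that direction = a·(0.0000) + b·(-1.0000) = −0.27846.
Apparent dip = arctan|0.27846| = 15.56° (true dip is 19.9°, so apparent ≤ true as expected).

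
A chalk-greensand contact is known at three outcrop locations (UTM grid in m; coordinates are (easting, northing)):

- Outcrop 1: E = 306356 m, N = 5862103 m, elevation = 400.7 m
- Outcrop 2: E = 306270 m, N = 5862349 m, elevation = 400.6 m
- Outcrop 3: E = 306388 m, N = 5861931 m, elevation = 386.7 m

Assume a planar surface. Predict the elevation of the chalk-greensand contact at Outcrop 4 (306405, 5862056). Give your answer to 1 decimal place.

417.0 m

Two edge vectors: Outcrop 1→Outcrop 2 = (-86, 246, -0.1), Outcrop 1→Outcrop 3 = (32, -172, -14).
Normal n = (Outcrop 1→Outcrop 2) × (Outcrop 1→Outcrop 3) = (-3461.2, -1207.2, 6920).
So ∂z/∂E = −n_x/n_z = 0.500173410 and ∂z/∂N = −n_y/n_z = 0.174450867.
Intercept c from Outcrop 1: 400.7 − 153231.13 − 1022648.95 = −1175479.38.
At (306405, 5862056): z = 153255.6 + 1022640.8 − 1175479.38 = 417.0 m.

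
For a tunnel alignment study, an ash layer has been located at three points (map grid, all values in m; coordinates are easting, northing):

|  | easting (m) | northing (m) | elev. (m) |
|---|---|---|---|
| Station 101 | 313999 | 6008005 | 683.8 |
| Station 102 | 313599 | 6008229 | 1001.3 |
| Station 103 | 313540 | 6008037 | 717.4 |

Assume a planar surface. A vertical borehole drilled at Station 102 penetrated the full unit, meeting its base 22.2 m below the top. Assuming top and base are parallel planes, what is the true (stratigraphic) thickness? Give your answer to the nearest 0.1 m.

12.5 m

Two edge vectors: Station 101→Station 102 = (-400, 224, 317.5), Station 101→Station 103 = (-459, 32, 33.6).
Normal n = (Station 101→Station 102) × (Station 101→Station 103) = (-2633.6, -132292.5, 90016).
So ∂z/∂easting = −n_x/n_z = 0.02926 and ∂z/∂northing = −n_y/n_z = 1.46966.
|∇z| = √(a²+b²) = 1.46995, so dip δ = arctan(1.46995) = 55.77°.
True thickness = vertical thickness × cos δ = 22.2 × cos 55.77° = 12.5 m.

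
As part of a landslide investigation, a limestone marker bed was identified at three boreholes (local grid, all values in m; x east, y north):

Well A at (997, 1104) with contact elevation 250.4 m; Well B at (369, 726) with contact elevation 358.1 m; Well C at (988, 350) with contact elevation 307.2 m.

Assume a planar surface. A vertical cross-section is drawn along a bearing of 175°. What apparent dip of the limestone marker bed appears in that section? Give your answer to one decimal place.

3.6°

Let the plane be z = a·x + b·y + c.
Well B−Well A: −628a − 378b = 107.7;  Well C−Well A: −9a − 754b = 56.8.
Solving gives a = −0.12707, b = −0.07381.
Unit vector along 175° is (sin 175°, cos 175°) = (0.0872, -0.9962).
Slope in that direction = a·(0.0872) + b·(-0.9962) = 0.06246.
Apparent dip = arctan|0.06246| = 3.6° (true dip is 8.4°, so apparent ≤ true as expected).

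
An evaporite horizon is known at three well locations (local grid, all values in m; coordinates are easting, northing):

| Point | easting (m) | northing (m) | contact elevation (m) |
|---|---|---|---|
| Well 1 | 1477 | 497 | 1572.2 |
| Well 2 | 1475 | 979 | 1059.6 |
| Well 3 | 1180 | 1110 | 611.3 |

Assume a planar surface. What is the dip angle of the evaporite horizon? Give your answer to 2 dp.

56.15°

Two edge vectors: Well 1→Well 2 = (-2, 482, -512.6), Well 1→Well 3 = (-297, 613, -960.9).
Normal n = (Well 1→Well 2) × (Well 1→Well 3) = (-148930, 150320.4, 141928).
So ∂z/∂easting = −n_x/n_z = 1.04933 and ∂z/∂northing = −n_y/n_z = −1.05913.
Gradient magnitude |∇z| = √(a² + b²) = √(1.10110 + 1.12176) = 1.49093.
True dip = arctan(1.49093) = 56.15°, dipping toward NW (azimuth ≈ 315°).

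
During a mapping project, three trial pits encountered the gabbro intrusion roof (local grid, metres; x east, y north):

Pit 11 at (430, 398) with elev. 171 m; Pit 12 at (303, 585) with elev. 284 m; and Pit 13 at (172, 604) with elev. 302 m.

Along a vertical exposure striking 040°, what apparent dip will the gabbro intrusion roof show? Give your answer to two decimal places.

21.74°

Let the plane be z = a·x + b·y + c.
Pit 12−Pit 11: −127a + 187b = 113;  Pit 13−Pit 11: −258a + 206b = 131.
Solving gives a = −0.05520, b = 0.56679.
Unit vector along 040° is (sin 40°, cos 40°) = (0.6428, 0.7660).
Slope in that direction = a·(0.6428) + b·(0.7660) = 0.39871.
Apparent dip = arctan|0.39871| = 21.74° (true dip is 29.7°, so apparent ≤ true as expected).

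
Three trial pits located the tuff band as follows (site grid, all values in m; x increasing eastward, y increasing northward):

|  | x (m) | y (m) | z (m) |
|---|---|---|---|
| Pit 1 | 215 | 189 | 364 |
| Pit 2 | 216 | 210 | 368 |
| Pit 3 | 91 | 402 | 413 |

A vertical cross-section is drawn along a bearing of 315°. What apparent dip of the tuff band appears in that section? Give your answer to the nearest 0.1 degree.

Let the plane be z = a·x + b·y + c.
Pit 2−Pit 1: 1a + 21b = 4;  Pit 3−Pit 1: −124a + 213b = 49.
Solving gives a = −0.06283, b = 0.19347.
Unit vector along 315° is (sin 315°, cos 315°) = (-0.7071, 0.7071).
Slope in that direction = a·(-0.7071) + b·(0.7071) = 0.18123.
Apparent dip = arctan|0.18123| = 10.3° (true dip is 11.5°, so apparent ≤ true as expected).

10.3°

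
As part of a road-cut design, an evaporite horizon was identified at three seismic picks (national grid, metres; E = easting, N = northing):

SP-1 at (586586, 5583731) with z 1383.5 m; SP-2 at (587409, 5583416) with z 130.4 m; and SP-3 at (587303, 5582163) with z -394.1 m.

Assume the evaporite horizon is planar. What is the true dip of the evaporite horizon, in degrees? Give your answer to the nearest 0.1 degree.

Two edge vectors: SP-1→SP-2 = (823, -315, -1253.1), SP-1→SP-3 = (717, -1568, -1777.6).
Normal n = (SP-1→SP-2) × (SP-1→SP-3) = (-1404916.8, 564492.1, -1064609).
So ∂z/∂E = −n_x/n_z = −1.31966 and ∂z/∂N = −n_y/n_z = 0.53023.
Gradient magnitude |∇z| = √(a² + b²) = √(1.74149 + 0.28115) = 1.42219.
True dip = arctan(1.42219) = 54.9°, dipping toward ESE (azimuth ≈ 112°).

54.9°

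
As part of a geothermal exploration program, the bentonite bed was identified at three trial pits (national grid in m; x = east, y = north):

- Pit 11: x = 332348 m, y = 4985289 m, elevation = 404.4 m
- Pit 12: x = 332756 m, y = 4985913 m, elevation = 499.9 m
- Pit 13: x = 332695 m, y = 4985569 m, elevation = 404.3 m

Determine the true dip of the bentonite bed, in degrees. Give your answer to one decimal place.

22.6°

Two edge vectors: Pit 11→Pit 12 = (408, 624, 95.5), Pit 11→Pit 13 = (347, 280, -0.1).
Normal n = (Pit 11→Pit 12) × (Pit 11→Pit 13) = (-26802.4, 33179.3, -102288).
So ∂z/∂x = −n_x/n_z = −0.26203 and ∂z/∂y = −n_y/n_z = 0.32437.
Gradient magnitude |∇z| = √(a² + b²) = √(0.06866 + 0.10522) = 0.41698.
True dip = arctan(0.41698) = 22.6°, dipping toward SE (azimuth ≈ 141°).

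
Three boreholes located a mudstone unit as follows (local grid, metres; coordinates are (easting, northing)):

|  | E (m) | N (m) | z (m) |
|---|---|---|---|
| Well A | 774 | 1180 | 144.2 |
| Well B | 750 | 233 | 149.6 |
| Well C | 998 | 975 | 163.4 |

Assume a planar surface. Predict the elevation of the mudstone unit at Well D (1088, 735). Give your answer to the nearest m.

Two edge vectors: Well A→Well B = (-24, -947, 5.4), Well A→Well C = (224, -205, 19.2).
Normal n = (Well A→Well B) × (Well A→Well C) = (-17075.4, 1670.4, 217048).
So ∂z/∂E = −n_x/n_z = 0.07867 and ∂z/∂N = −n_y/n_z = −0.00770.
Intercept c from Well A: 144.2 − 60.89 + 9.08 = 92.39.
At (1088, 735): z = 85.6 − 5.7 + 92.39 = 172.3 m.

172 m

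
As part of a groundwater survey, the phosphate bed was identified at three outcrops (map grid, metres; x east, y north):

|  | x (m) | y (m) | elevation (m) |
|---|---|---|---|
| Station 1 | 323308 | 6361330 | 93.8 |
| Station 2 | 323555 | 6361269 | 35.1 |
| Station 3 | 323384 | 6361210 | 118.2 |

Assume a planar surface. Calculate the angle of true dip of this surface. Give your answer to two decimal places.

Two edge vectors: Station 1→Station 2 = (247, -61, -58.7), Station 1→Station 3 = (76, -120, 24.4).
Normal n = (Station 1→Station 2) × (Station 1→Station 3) = (-8532.4, -10488, -25004).
So ∂z/∂x = −n_x/n_z = −0.34124 and ∂z/∂y = −n_y/n_z = −0.41945.
Gradient magnitude |∇z| = √(a² + b²) = √(0.11645 + 0.17594) = 0.54073.
True dip = arctan(0.54073) = 28.40°, dipping toward NE (azimuth ≈ 039°).

28.40°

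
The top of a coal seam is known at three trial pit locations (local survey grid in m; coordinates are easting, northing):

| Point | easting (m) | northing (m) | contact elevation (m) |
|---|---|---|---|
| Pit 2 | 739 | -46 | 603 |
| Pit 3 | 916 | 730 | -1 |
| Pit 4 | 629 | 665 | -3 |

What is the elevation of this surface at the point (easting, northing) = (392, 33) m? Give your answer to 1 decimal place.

471.0 m

Two edge vectors: Pit 2→Pit 3 = (177, 776, -604), Pit 2→Pit 4 = (-110, 711, -606).
Normal n = (Pit 2→Pit 3) × (Pit 2→Pit 4) = (-40812, 173702, 211207).
So ∂z/∂easting = −n_x/n_z = 0.19323 and ∂z/∂northing = −n_y/n_z = −0.82243.
Intercept c from Pit 2: 603 − 142.80 − 37.83 = 422.37.
At (392, 33): z = 75.7 − 27.1 + 422.37 = 471.0 m.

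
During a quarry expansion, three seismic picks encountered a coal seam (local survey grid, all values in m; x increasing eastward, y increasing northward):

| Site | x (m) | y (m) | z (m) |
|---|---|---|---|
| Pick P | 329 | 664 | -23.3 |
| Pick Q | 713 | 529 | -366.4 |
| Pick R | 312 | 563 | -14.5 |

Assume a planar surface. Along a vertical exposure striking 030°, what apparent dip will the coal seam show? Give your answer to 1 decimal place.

Let the plane be z = a·x + b·y + c.
Pick Q−Pick P: 384a − 135b = −343.1;  Pick R−Pick P: −17a − 101b = 8.8.
Solving gives a = −0.87249, b = 0.05973.
Unit vector along 030° is (sin 30°, cos 30°) = (0.5000, 0.8660).
Slope in that direction = a·(0.5000) + b·(0.8660) = −0.38452.
Apparent dip = arctan|0.38452| = 21.0° (true dip is 41.2°, so apparent ≤ true as expected).

21.0°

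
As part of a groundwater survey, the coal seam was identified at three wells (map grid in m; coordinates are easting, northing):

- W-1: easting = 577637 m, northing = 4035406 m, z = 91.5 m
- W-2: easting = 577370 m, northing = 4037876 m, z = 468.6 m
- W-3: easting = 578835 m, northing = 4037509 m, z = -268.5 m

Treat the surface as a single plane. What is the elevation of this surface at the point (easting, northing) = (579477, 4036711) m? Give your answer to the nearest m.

-656 m

Two edge vectors: W-1→W-2 = (-267, 2470, 377.1), W-1→W-3 = (1198, 2103, -360).
Normal n = (W-1→W-2) × (W-1→W-3) = (-1682241.3, 355645.8, -3520561).
So ∂z/∂easting = −n_x/n_z = −0.47783331 and ∂z/∂northing = −n_y/n_z = 0.10101964.
Intercept c from W-1: 91.5 + 276014.20 − 407655.26 = −131549.56.
At (579477, 4036711): z = −276893.4 + 407787.1 − 131549.56 = -655.9 m.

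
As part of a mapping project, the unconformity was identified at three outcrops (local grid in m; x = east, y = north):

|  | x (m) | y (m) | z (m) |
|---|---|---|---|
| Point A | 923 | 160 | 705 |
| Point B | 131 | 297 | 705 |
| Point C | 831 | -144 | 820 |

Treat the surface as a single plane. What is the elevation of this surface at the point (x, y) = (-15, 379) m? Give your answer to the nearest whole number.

685 m

Two edge vectors: Point A→Point B = (-792, 137, 0), Point A→Point C = (-92, -304, 115).
Normal n = (Point A→Point B) × (Point A→Point C) = (15755, 91080, 253372).
So ∂z/∂x = −n_x/n_z = −0.06218 and ∂z/∂y = −n_y/n_z = −0.35947.
Intercept c from Point A: 705 + 57.39 + 57.52 = 819.91.
At (-15, 379): z = 0.9 − 136.2 + 819.91 = 684.6 m.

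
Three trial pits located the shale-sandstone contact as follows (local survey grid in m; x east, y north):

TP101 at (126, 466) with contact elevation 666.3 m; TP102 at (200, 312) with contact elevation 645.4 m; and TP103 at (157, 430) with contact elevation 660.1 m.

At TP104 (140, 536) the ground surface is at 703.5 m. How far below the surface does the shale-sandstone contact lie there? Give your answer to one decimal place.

Let the plane be z = a·x + b·y + c.
TP102−TP101: 74a − 154b = −20.9;  TP103−TP101: 31a − 36b = −6.2.
Solving gives a = −0.09592, b = 0.08962.
Then c = 666.3 − a·126 − b·466 = 636.62.
At (140, 536): z_contact = −13.43 + 48.04 + 636.62 = 671.23 m.
Depth below ground = 703.5 − 671.23 = 32.3 m.

32.3 m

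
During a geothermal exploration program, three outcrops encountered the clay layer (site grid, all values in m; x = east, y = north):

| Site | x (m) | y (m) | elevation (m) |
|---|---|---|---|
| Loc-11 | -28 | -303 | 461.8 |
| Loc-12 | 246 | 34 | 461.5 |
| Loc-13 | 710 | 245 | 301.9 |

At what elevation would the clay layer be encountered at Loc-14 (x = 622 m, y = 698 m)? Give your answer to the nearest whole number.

550 m

Let the plane be z = a·x + b·y + c.
Loc-12−Loc-11: 274a + 337b = −0.3;  Loc-13−Loc-11: 738a + 548b = −159.9.
Solving gives a = −0.54510, b = 0.44231.
Then c = 461.8 − a·-28 − b·-303 = 580.56.
At (622, 698): z = −339.1 + 308.7 + 580.56 = 550.2 m.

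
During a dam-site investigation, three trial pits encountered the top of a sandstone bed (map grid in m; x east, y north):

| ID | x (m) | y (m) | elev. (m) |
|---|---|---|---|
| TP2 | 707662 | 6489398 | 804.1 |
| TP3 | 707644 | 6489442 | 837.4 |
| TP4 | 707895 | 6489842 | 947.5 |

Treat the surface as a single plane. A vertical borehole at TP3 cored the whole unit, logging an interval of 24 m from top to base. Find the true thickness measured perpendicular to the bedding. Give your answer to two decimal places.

Let the plane be z = a·x + b·y + c.
TP3−TP2: −18a + 44b = 33.3;  TP4−TP2: 233a + 444b = 143.4.
Solving gives a = −0.46457, b = 0.56677.
|∇z| = √(a²+b²) = 0.73284, so dip δ = arctan(0.73284) = 36.24°.
True thickness = vertical thickness × cos δ = 24 × cos 36.24° = 19.36 m.

19.36 m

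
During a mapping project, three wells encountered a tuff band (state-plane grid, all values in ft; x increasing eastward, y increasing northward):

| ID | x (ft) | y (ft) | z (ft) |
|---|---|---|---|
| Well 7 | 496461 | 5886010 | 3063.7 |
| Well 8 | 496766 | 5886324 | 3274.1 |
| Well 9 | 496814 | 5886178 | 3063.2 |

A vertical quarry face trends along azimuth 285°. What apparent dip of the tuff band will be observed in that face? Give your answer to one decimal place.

41.9°

Two edge vectors: Well 7→Well 8 = (305, 314, 210.4), Well 7→Well 9 = (353, 168, -0.5).
Normal n = (Well 7→Well 8) × (Well 7→Well 9) = (-35504.2, 74423.7, -59602).
So ∂z/∂x = −n_x/n_z = −0.59569 and ∂z/∂y = −n_y/n_z = 1.24868.
Unit vector along 285° is (sin 285°, cos 285°) = (-0.9659, 0.2588).
Slope in that direction = a·(-0.9659) + b·(0.2588) = 0.89857.
Apparent dip = arctan|0.89857| = 41.9° (true dip is 54.1°, so apparent ≤ true as expected).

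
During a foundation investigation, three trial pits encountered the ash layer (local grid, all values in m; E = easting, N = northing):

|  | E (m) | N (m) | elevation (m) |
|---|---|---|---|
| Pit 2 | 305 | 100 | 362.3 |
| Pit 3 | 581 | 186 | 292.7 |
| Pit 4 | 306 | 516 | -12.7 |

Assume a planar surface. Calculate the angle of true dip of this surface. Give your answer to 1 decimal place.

42.0°

Two edge vectors: Pit 2→Pit 3 = (276, 86, -69.6), Pit 2→Pit 4 = (1, 416, -375).
Normal n = (Pit 2→Pit 3) × (Pit 2→Pit 4) = (-3296.4, 103430.4, 114730).
So ∂z/∂E = −n_x/n_z = 0.02873 and ∂z/∂N = −n_y/n_z = −0.90151.
Gradient magnitude |∇z| = √(a² + b²) = √(0.00083 + 0.81272) = 0.90197.
True dip = arctan(0.90197) = 42.0°, dipping toward N (azimuth ≈ 358°).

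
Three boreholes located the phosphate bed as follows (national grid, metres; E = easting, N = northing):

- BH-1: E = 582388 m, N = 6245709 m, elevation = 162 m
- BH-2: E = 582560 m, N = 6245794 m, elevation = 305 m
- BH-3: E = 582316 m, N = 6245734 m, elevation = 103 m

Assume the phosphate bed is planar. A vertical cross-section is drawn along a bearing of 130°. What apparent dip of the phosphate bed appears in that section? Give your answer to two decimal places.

31.90°

Let the plane be z = a·E + b·N + c.
BH-2−BH-1: 172a + 85b = 143;  BH-3−BH-1: −72a + 25b = −59.
Solving gives a = 0.82438, b = 0.01420.
Unit vector along 130° is (sin 130°, cos 130°) = (0.7660, -0.6428).
Slope in that direction = a·(0.7660) + b·(-0.6428) = 0.62238.
Apparent dip = arctan|0.62238| = 31.90° (true dip is 39.5°, so apparent ≤ true as expected).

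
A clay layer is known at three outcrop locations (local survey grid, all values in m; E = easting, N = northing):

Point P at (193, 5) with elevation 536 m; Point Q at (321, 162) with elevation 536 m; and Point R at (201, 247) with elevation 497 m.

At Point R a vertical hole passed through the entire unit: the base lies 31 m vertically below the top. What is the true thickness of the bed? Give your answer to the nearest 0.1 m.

30.0 m

Let the plane be z = a·E + b·N + c.
Point Q−Point P: 128a + 157b = 0;  Point R−Point P: 8a + 242b = −39.
Solving gives a = 0.20602, b = −0.16797.
|∇z| = √(a²+b²) = 0.26582, so dip δ = arctan(0.26582) = 14.89°.
True thickness = vertical thickness × cos δ = 31 × cos 14.89° = 30.0 m.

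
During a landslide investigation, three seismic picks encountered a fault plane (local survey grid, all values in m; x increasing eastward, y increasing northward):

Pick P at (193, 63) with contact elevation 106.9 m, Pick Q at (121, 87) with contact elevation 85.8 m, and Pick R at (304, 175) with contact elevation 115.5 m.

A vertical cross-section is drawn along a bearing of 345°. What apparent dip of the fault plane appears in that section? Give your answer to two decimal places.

12.25°

Two edge vectors: Pick P→Pick Q = (-72, 24, -21.1), Pick P→Pick R = (111, 112, 8.6).
Normal n = (Pick P→Pick Q) × (Pick P→Pick R) = (2569.6, -1722.9, -10728).
So ∂z/∂x = −n_x/n_z = 0.23952 and ∂z/∂y = −n_y/n_z = −0.16060.
Unit vector along 345° is (sin 345°, cos 345°) = (-0.2588, 0.9659).
Slope in that direction = a·(-0.2588) + b·(0.9659) = −0.21712.
Apparent dip = arctan|0.21712| = 12.25° (true dip is 16.1°, so apparent ≤ true as expected).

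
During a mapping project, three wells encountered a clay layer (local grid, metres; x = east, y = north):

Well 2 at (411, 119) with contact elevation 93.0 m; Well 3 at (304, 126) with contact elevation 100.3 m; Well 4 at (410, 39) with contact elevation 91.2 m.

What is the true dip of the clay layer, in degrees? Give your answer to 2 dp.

Let the plane be z = a·x + b·y + c.
Well 3−Well 2: −107a + 7b = 7.3;  Well 4−Well 2: −1a − 80b = −1.8.
Solving gives a = −0.06670, b = 0.02333.
Gradient magnitude |∇z| = √(a² + b²) = √(0.00445 + 0.00054) = 0.07066.
True dip = arctan(0.07066) = 4.04°, dipping toward ESE (azimuth ≈ 109°).

4.04°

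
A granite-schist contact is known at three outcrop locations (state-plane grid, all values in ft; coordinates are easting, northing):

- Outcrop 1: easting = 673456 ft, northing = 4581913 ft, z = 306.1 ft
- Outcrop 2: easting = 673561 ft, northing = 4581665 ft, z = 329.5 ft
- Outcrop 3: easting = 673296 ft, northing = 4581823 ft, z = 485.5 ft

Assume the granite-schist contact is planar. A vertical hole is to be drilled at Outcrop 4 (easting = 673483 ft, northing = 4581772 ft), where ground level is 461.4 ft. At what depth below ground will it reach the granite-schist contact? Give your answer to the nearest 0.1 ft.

113.8 ft

Let the plane be z = a·easting + b·northing + c.
Outcrop 2−Outcrop 1: 105a − 248b = 23.4;  Outcrop 3−Outcrop 1: −160a − 90b = 179.4.
Solving gives a = −0.862715245, b = −0.459617342.
Then c = 306.1 − a·673456 − b·4581913 = 2687233.53.
At (673483, 4581772): z_contact = −581024.05 − 2105861.87 + 2687233.53 = 347.61 ft.
Depth below ground = 461.4 − 347.61 = 113.8 ft.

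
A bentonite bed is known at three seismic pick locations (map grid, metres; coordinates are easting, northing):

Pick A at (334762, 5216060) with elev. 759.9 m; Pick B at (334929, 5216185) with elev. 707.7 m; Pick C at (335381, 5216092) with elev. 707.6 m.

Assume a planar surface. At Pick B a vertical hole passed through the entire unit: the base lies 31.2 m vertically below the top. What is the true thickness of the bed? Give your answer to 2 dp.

Let the plane be z = a·easting + b·northing + c.
Pick B−Pick A: 167a + 125b = −52.2;  Pick C−Pick A: 619a + 32b = −52.3.
Solving gives a = −0.06757, b = −0.32733.
|∇z| = √(a²+b²) = 0.33423, so dip δ = arctan(0.33423) = 18.48°.
True thickness = vertical thickness × cos δ = 31.2 × cos 18.48° = 29.59 m.

29.59 m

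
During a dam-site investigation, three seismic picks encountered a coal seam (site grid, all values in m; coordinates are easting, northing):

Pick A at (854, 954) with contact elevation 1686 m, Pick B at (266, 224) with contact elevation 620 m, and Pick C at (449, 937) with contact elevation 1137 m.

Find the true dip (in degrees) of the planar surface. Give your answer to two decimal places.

Two edge vectors: Pick A→Pick B = (-588, -730, -1066), Pick A→Pick C = (-405, -17, -549).
Normal n = (Pick A→Pick B) × (Pick A→Pick C) = (382648, 108918, -285654).
So ∂z/∂easting = −n_x/n_z = 1.33955 and ∂z/∂northing = −n_y/n_z = 0.38129.
Gradient magnitude |∇z| = √(a² + b²) = √(1.79440 + 0.14538) = 1.39276.
True dip = arctan(1.39276) = 54.32°, dipping toward WSW (azimuth ≈ 254°).

54.32°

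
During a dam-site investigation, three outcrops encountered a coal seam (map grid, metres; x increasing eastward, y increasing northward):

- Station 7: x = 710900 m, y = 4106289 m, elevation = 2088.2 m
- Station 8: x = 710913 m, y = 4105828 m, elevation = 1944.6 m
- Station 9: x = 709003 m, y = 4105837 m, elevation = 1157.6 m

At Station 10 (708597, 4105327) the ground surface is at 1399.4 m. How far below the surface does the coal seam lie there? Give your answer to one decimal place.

Two edge vectors: Station 7→Station 8 = (13, -461, -143.6), Station 7→Station 9 = (-1897, -452, -930.6).
Normal n = (Station 7→Station 8) × (Station 7→Station 9) = (364099.4, 284507, -880393).
So ∂z/∂x = −n_x/n_z = 0.413564624 and ∂z/∂y = −n_y/n_z = 0.323159089.
Intercept c from Station 7: 2088.2 − 294003.09 − 1326984.61 = −1618899.50.
At (708597, 4105327): z_contact = 293050.65 + 1326673.73 − 1618899.50 = 824.88 m.
Depth below ground = 1399.4 − 824.88 = 574.5 m.

574.5 m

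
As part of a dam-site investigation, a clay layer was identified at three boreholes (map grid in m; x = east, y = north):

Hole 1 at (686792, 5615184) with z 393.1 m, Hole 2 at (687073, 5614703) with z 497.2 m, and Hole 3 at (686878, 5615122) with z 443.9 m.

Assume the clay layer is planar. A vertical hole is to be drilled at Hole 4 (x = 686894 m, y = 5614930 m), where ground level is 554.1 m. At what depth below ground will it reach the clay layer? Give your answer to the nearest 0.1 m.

Let the plane be z = a·x + b·y + c.
Hole 2−Hole 1: 281a − 481b = 104.1;  Hole 3−Hole 1: 86a − 62b = 50.8.
Solving gives a = 0.750943869, b = 0.222276980.
Then c = 393.1 − a·686792 − b·5615184 = −1763475.28.
At (686894, 5614930): z_contact = 515818.84 + 1248069.68 − 1763475.28 = 413.24 m.
Depth below ground = 554.1 − 413.24 = 140.9 m.

140.9 m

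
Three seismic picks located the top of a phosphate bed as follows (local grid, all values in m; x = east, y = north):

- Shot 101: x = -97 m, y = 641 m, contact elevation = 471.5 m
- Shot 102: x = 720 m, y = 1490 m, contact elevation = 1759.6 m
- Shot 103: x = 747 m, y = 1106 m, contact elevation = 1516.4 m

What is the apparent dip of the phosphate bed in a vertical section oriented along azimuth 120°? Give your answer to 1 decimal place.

21.5°

Two edge vectors: Shot 101→Shot 102 = (817, 849, 1288.1), Shot 101→Shot 103 = (844, 465, 1044.9).
Normal n = (Shot 101→Shot 102) × (Shot 101→Shot 103) = (288153.6, 233473.1, -336651).
So ∂z/∂x = −n_x/n_z = 0.85594 and ∂z/∂y = −n_y/n_z = 0.69352.
Unit vector along 120° is (sin 120°, cos 120°) = (0.8660, -0.5000).
Slope in that direction = a·(0.8660) + b·(-0.5000) = 0.39451.
Apparent dip = arctan|0.39451| = 21.5° (true dip is 47.8°, so apparent ≤ true as expected).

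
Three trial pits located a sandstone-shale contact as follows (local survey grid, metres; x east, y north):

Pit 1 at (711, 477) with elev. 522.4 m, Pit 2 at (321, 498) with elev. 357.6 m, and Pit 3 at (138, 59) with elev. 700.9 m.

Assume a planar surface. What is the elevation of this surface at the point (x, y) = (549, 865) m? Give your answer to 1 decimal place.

Let the plane be z = a·x + b·y + c.
Pit 2−Pit 1: −390a + 21b = −164.8;  Pit 3−Pit 1: −573a − 418b = 178.5.
Solving gives a = 0.37210, b = −0.93712.
Then c = 522.4 − a·711 − b·477 = 704.84.
At (549, 865): z = 204.3 − 810.6 + 704.84 = 98.5 m.

98.5 m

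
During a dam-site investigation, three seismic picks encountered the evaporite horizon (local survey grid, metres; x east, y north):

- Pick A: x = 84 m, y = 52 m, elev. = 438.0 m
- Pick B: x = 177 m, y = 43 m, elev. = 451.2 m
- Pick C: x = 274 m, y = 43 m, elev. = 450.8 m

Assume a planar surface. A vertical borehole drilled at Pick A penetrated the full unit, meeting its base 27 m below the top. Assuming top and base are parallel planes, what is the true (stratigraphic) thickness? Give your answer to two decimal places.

14.91 m

Two edge vectors: Pick A→Pick B = (93, -9, 13.2), Pick A→Pick C = (190, -9, 12.8).
Normal n = (Pick A→Pick B) × (Pick A→Pick C) = (3.6, 1317.6, 873).
So ∂z/∂x = −n_x/n_z = −0.00412 and ∂z/∂y = −n_y/n_z = −1.50928.
|∇z| = √(a²+b²) = 1.50928, so dip δ = arctan(1.50928) = 56.47°.
True thickness = vertical thickness × cos δ = 27 × cos 56.47° = 14.91 m.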